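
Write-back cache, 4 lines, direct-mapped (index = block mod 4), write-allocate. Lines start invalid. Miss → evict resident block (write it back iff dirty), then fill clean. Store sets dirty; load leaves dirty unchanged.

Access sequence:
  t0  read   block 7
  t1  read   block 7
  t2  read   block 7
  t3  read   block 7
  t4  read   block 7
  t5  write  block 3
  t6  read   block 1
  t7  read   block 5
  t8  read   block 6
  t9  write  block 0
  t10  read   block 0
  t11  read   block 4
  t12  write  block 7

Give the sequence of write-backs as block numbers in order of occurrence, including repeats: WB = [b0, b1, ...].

WB = [0, 3]

0: R B7 -> L3 miss  d=-]
1: R B7 -> L3 hit  d=-]
2: R B7 -> L3 hit  d=-]
3: R B7 -> L3 hit  d=-]
4: R B7 -> L3 hit  d=-]
5: W B3 -> L3 miss  d=D]
6: R B1 -> L1 miss  d=-]
7: R B5 -> L1 miss  d=-]
8: R B6 -> L2 miss  d=-]
9: W B0 -> L0 miss  d=D]
10: R B0 -> L0 hit  d=D]
11: R B4 -> L0 miss wb->B0  d=-]
12: W B7 -> L3 miss wb->B3  d=D]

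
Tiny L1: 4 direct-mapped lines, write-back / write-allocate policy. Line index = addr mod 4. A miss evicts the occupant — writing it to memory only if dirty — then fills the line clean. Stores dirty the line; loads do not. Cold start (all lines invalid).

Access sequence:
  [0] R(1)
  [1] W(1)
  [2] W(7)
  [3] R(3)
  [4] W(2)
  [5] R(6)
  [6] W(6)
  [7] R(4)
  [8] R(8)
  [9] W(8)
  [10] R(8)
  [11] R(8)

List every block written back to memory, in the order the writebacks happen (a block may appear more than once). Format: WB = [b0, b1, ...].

WB = [7, 2]

0: R B1 -> L1 miss  d=-]
1: W B1 -> L1 hit  d=D]
2: W B7 -> L3 miss  d=D]
3: R B3 -> L3 miss wb->B7  d=-]
4: W B2 -> L2 miss  d=D]
5: R B6 -> L2 miss wb->B2  d=-]
6: W B6 -> L2 hit  d=D]
7: R B4 -> L0 miss  d=-]
8: R B8 -> L0 miss  d=-]
9: W B8 -> L0 hit  d=D]
10: R B8 -> L0 hit  d=D]
11: R B8 -> L0 hit  d=D]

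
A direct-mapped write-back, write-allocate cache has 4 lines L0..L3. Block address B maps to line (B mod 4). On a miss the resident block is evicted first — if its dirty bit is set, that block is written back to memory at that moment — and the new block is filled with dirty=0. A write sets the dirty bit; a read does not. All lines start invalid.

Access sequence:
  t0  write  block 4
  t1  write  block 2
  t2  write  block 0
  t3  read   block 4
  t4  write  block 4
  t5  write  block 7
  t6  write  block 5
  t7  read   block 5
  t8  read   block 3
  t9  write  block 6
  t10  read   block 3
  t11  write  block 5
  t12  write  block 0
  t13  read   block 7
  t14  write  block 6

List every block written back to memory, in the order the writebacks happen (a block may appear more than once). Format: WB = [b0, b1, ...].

WB = [4, 0, 7, 2, 4]

0: W B4 → L0 miss [D]
1: W B2 → L2 miss [D]
2: W B0 → L0 miss wb→B4 [D]
3: R B4 → L0 miss wb→B0 [-]
4: W B4 → L0 hit [D]
5: W B7 → L3 miss [D]
6: W B5 → L1 miss [D]
7: R B5 → L1 hit [D]
8: R B3 → L3 miss wb→B7 [-]
9: W B6 → L2 miss wb→B2 [D]
10: R B3 → L3 hit [-]
11: W B5 → L1 hit [D]
12: W B0 → L0 miss wb→B4 [D]
13: R B7 → L3 miss [-]
14: W B6 → L2 hit [D]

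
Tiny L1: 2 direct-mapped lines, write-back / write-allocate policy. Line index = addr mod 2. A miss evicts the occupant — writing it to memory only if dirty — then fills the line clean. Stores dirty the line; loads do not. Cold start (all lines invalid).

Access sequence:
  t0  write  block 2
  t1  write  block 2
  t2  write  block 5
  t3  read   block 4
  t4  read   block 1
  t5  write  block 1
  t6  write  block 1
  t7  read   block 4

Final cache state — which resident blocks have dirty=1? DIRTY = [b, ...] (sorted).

DIRTY = [1]

0: W B2 → L0 miss [D]
1: W B2 → L0 hit [D]
2: W B5 → L1 miss [D]
3: R B4 → L0 miss wb→B2 [-]
4: R B1 → L1 miss wb→B5 [-]
5: W B1 → L1 hit [D]
6: W B1 → L1 hit [D]
7: R B4 → L0 hit [-]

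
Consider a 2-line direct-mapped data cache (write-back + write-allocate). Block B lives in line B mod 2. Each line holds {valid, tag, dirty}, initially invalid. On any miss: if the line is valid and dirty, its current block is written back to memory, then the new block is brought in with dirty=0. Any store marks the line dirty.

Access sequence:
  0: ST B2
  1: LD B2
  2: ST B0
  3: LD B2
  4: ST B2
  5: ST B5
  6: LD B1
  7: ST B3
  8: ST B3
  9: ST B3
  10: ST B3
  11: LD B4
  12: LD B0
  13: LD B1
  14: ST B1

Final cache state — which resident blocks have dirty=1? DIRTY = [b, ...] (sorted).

  0 | W B2 → L0 miss [D]
  1 | R B2 → L0 hit [D]
  2 | W B0 → L0 miss wb→B2 [D]
  3 | R B2 → L0 miss wb→B0 [-]
  4 | W B2 → L0 hit [D]
  5 | W B5 → L1 miss [D]
  6 | R B1 → L1 miss wb→B5 [-]
  7 | W B3 → L1 miss [D]
  8 | W B3 → L1 hit [D]
  9 | W B3 → L1 hit [D]
  10 | W B3 → L1 hit [D]
  11 | R B4 → L0 miss wb→B2 [-]
  12 | R B0 → L0 miss [-]
  13 | R B1 → L1 miss wb→B3 [-]
  14 | W B1 → L1 hit [D]

DIRTY = [1]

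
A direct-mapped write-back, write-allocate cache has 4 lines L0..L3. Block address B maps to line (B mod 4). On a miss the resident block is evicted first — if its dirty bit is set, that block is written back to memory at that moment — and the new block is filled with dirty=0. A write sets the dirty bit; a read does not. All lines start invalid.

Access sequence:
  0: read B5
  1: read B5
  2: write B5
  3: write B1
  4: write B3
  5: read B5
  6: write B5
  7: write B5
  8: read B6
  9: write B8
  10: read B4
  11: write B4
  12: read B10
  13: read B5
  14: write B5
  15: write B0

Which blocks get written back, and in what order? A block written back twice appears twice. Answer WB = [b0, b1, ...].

WB = [5, 1, 8, 4]

  0 | R B5 → L1 miss [-]
  1 | R B5 → L1 hit [-]
  2 | W B5 → L1 hit [D]
  3 | W B1 → L1 miss wb→B5 [D]
  4 | W B3 → L3 miss [D]
  5 | R B5 → L1 miss wb→B1 [-]
  6 | W B5 → L1 hit [D]
  7 | W B5 → L1 hit [D]
  8 | R B6 → L2 miss [-]
  9 | W B8 → L0 miss [D]
  10 | R B4 → L0 miss wb→B8 [-]
  11 | W B4 → L0 hit [D]
  12 | R B10 → L2 miss [-]
  13 | R B5 → L1 hit [D]
  14 | W B5 → L1 hit [D]
  15 | W B0 → L0 miss wb→B4 [D]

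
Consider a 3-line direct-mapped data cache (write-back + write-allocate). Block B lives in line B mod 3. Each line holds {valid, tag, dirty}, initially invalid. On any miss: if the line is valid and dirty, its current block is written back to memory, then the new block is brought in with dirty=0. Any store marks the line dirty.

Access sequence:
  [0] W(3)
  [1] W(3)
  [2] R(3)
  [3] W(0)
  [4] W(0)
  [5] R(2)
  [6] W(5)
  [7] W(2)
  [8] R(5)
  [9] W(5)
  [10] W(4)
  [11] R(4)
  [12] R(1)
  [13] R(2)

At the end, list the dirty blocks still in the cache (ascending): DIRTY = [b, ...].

0: W B3 -> L0 miss  d=D]
1: W B3 -> L0 hit  d=D]
2: R B3 -> L0 hit  d=D]
3: W B0 -> L0 miss wb->B3  d=D]
4: W B0 -> L0 hit  d=D]
5: R B2 -> L2 miss  d=-]
6: W B5 -> L2 miss  d=D]
7: W B2 -> L2 miss wb->B5  d=D]
8: R B5 -> L2 miss wb->B2  d=-]
9: W B5 -> L2 hit  d=D]
10: W B4 -> L1 miss  d=D]
11: R B4 -> L1 hit  d=D]
12: R B1 -> L1 miss wb->B4  d=-]
13: R B2 -> L2 miss wb->B5  d=-]

DIRTY = [0]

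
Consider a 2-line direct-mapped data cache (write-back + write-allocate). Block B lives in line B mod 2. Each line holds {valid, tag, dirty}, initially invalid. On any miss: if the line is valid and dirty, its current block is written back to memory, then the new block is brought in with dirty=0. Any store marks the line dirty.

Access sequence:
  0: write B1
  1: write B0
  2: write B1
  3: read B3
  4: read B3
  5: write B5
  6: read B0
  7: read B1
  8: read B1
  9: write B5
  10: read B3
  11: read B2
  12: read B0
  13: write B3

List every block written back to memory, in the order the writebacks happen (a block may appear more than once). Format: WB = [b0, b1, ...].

  0 | W B1 → L1 miss [D]
  1 | W B0 → L0 miss [D]
  2 | W B1 → L1 hit [D]
  3 | R B3 → L1 miss wb→B1 [-]
  4 | R B3 → L1 hit [-]
  5 | W B5 → L1 miss [D]
  6 | R B0 → L0 hit [D]
  7 | R B1 → L1 miss wb→B5 [-]
  8 | R B1 → L1 hit [-]
  9 | W B5 → L1 miss [D]
  10 | R B3 → L1 miss wb→B5 [-]
  11 | R B2 → L0 miss wb→B0 [-]
  12 | R B0 → L0 miss [-]
  13 | W B3 → L1 hit [D]

WB = [1, 5, 5, 0]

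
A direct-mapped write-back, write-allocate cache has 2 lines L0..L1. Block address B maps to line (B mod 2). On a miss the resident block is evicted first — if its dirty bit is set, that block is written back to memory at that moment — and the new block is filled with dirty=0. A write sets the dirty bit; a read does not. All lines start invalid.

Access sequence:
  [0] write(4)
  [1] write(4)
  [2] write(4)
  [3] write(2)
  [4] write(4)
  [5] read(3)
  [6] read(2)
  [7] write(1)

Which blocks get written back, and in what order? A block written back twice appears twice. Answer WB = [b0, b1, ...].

0: W B4 → L0 miss [D]
1: W B4 → L0 hit [D]
2: W B4 → L0 hit [D]
3: W B2 → L0 miss wb→B4 [D]
4: W B4 → L0 miss wb→B2 [D]
5: R B3 → L1 miss [-]
6: R B2 → L0 miss wb→B4 [-]
7: W B1 → L1 miss [D]

WB = [4, 2, 4]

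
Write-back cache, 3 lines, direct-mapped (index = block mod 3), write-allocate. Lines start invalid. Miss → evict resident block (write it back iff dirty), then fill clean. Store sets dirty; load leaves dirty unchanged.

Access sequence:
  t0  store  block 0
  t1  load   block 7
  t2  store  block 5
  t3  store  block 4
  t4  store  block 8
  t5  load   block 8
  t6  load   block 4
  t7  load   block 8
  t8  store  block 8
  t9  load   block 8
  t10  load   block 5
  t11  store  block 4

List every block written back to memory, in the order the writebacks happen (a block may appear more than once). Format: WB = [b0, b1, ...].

0: W B0 -> L0 miss  d=D]
1: R B7 -> L1 miss  d=-]
2: W B5 -> L2 miss  d=D]
3: W B4 -> L1 miss  d=D]
4: W B8 -> L2 miss wb->B5  d=D]
5: R B8 -> L2 hit  d=D]
6: R B4 -> L1 hit  d=D]
7: R B8 -> L2 hit  d=D]
8: W B8 -> L2 hit  d=D]
9: R B8 -> L2 hit  d=D]
10: R B5 -> L2 miss wb->B8  d=-]
11: W B4 -> L1 hit  d=D]

WB = [5, 8]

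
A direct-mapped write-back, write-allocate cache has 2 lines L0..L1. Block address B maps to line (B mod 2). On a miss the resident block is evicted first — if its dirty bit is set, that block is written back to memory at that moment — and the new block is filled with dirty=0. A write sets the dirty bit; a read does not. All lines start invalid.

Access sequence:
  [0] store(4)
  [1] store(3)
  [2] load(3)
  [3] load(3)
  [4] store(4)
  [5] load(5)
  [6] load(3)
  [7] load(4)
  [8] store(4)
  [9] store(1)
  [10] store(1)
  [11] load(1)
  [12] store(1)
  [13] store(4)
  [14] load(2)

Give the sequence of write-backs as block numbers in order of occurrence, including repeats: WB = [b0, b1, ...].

WB = [3, 4]

0: W B4 → L0 miss [D]
1: W B3 → L1 miss [D]
2: R B3 → L1 hit [D]
3: R B3 → L1 hit [D]
4: W B4 → L0 hit [D]
5: R B5 → L1 miss wb→B3 [-]
6: R B3 → L1 miss [-]
7: R B4 → L0 hit [D]
8: W B4 → L0 hit [D]
9: W B1 → L1 miss [D]
10: W B1 → L1 hit [D]
11: R B1 → L1 hit [D]
12: W B1 → L1 hit [D]
13: W B4 → L0 hit [D]
14: R B2 → L0 miss wb→B4 [-]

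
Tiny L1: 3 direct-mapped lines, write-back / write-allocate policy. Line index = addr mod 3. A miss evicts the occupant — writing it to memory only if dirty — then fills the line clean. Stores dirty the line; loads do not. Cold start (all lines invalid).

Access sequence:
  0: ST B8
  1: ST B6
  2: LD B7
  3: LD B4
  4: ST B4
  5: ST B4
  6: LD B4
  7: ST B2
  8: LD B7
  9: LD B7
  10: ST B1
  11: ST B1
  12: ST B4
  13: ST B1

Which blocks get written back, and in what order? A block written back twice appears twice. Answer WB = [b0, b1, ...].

WB = [8, 4, 1, 4]

  0 | W B8 → L2 miss [D]
  1 | W B6 → L0 miss [D]
  2 | R B7 → L1 miss [-]
  3 | R B4 → L1 miss [-]
  4 | W B4 → L1 hit [D]
  5 | W B4 → L1 hit [D]
  6 | R B4 → L1 hit [D]
  7 | W B2 → L2 miss wb→B8 [D]
  8 | R B7 → L1 miss wb→B4 [-]
  9 | R B7 → L1 hit [-]
  10 | W B1 → L1 miss [D]
  11 | W B1 → L1 hit [D]
  12 | W B4 → L1 miss wb→B1 [D]
  13 | W B1 → L1 miss wb→B4 [D]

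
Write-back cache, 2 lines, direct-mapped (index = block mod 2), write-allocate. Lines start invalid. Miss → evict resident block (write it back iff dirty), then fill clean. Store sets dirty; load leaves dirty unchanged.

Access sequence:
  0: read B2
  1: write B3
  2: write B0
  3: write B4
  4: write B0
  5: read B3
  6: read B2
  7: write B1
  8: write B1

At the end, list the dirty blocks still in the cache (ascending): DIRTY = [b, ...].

0: R B2 → L0 miss [-]
1: W B3 → L1 miss [D]
2: W B0 → L0 miss [D]
3: W B4 → L0 miss wb→B0 [D]
4: W B0 → L0 miss wb→B4 [D]
5: R B3 → L1 hit [D]
6: R B2 → L0 miss wb→B0 [-]
7: W B1 → L1 miss wb→B3 [D]
8: W B1 → L1 hit [D]

DIRTY = [1]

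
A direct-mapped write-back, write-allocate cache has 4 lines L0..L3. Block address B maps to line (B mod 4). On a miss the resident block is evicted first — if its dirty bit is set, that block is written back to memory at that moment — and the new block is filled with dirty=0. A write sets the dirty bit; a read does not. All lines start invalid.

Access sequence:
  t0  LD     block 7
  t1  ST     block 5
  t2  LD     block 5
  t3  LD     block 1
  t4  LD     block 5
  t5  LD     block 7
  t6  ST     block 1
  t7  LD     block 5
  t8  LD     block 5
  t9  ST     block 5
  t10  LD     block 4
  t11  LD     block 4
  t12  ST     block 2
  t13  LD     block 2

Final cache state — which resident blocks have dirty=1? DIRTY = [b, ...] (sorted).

DIRTY = [2, 5]

  0 | R B7 → L3 miss [-]
  1 | W B5 → L1 miss [D]
  2 | R B5 → L1 hit [D]
  3 | R B1 → L1 miss wb→B5 [-]
  4 | R B5 → L1 miss [-]
  5 | R B7 → L3 hit [-]
  6 | W B1 → L1 miss [D]
  7 | R B5 → L1 miss wb→B1 [-]
  8 | R B5 → L1 hit [-]
  9 | W B5 → L1 hit [D]
  10 | R B4 → L0 miss [-]
  11 | R B4 → L0 hit [-]
  12 | W B2 → L2 miss [D]
  13 | R B2 → L2 hit [D]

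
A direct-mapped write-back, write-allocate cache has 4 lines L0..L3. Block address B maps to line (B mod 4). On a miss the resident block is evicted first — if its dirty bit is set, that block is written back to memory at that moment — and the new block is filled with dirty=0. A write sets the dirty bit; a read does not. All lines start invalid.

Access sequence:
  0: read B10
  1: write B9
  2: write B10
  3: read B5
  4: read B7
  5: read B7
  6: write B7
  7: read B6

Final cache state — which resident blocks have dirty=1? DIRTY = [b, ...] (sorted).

0: R B10 → L2 miss [-]
1: W B9 → L1 miss [D]
2: W B10 → L2 hit [D]
3: R B5 → L1 miss wb→B9 [-]
4: R B7 → L3 miss [-]
5: R B7 → L3 hit [-]
6: W B7 → L3 hit [D]
7: R B6 → L2 miss wb→B10 [-]

DIRTY = [7]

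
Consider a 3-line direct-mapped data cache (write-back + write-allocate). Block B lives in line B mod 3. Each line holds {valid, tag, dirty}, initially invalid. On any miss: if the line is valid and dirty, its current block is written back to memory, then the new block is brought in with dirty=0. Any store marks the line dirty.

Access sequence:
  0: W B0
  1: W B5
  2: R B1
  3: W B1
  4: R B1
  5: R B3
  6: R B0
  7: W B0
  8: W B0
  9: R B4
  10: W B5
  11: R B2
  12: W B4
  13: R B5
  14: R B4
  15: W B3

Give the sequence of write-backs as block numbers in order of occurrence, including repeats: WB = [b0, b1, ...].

WB = [0, 1, 5, 0]

0: W B0 → L0 miss [D]
1: W B5 → L2 miss [D]
2: R B1 → L1 miss [-]
3: W B1 → L1 hit [D]
4: R B1 → L1 hit [D]
5: R B3 → L0 miss wb→B0 [-]
6: R B0 → L0 miss [-]
7: W B0 → L0 hit [D]
8: W B0 → L0 hit [D]
9: R B4 → L1 miss wb→B1 [-]
10: W B5 → L2 hit [D]
11: R B2 → L2 miss wb→B5 [-]
12: W B4 → L1 hit [D]
13: R B5 → L2 miss [-]
14: R B4 → L1 hit [D]
15: W B3 → L0 miss wb→B0 [D]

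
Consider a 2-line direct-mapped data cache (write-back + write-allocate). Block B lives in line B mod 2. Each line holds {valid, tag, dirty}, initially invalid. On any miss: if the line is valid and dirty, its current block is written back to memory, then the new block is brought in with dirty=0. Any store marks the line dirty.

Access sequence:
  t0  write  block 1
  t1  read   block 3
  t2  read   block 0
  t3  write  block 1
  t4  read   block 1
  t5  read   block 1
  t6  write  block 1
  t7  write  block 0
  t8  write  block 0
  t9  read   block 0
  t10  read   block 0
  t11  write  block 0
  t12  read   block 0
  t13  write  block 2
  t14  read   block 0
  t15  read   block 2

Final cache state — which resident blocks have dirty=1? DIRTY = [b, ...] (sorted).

DIRTY = [1]

0: W B1 → L1 miss [D]
1: R B3 → L1 miss wb→B1 [-]
2: R B0 → L0 miss [-]
3: W B1 → L1 miss [D]
4: R B1 → L1 hit [D]
5: R B1 → L1 hit [D]
6: W B1 → L1 hit [D]
7: W B0 → L0 hit [D]
8: W B0 → L0 hit [D]
9: R B0 → L0 hit [D]
10: R B0 → L0 hit [D]
11: W B0 → L0 hit [D]
12: R B0 → L0 hit [D]
13: W B2 → L0 miss wb→B0 [D]
14: R B0 → L0 miss wb→B2 [-]
15: R B2 → L0 miss [-]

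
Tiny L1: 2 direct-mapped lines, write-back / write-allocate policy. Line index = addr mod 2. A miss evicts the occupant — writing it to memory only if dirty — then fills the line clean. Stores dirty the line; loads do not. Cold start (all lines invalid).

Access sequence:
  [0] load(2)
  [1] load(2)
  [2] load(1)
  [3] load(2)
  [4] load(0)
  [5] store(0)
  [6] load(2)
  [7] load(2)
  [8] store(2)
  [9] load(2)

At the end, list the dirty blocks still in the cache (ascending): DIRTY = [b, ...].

DIRTY = [2]

0: R B2 → L0 miss [-]
1: R B2 → L0 hit [-]
2: R B1 → L1 miss [-]
3: R B2 → L0 hit [-]
4: R B0 → L0 miss [-]
5: W B0 → L0 hit [D]
6: R B2 → L0 miss wb→B0 [-]
7: R B2 → L0 hit [-]
8: W B2 → L0 hit [D]
9: R B2 → L0 hit [D]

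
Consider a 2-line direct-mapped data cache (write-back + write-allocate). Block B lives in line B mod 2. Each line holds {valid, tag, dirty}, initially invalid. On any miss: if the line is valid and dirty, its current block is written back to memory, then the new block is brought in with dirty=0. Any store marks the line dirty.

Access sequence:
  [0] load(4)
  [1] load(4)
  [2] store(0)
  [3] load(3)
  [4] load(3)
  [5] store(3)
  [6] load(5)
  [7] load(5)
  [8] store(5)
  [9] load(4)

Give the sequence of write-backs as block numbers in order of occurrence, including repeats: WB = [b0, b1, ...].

0: R B4 -> L0 miss  d=-]
1: R B4 -> L0 hit  d=-]
2: W B0 -> L0 miss  d=D]
3: R B3 -> L1 miss  d=-]
4: R B3 -> L1 hit  d=-]
5: W B3 -> L1 hit  d=D]
6: R B5 -> L1 miss wb->B3  d=-]
7: R B5 -> L1 hit  d=-]
8: W B5 -> L1 hit  d=D]
9: R B4 -> L0 miss wb->B0  d=-]

WB = [3, 0]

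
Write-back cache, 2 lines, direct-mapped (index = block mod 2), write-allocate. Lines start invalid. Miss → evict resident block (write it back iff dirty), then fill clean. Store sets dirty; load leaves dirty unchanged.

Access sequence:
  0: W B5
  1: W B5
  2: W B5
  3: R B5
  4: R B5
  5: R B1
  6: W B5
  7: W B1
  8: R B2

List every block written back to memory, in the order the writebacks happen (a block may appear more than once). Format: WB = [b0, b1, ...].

WB = [5, 5]

  0 | W B5 → L1 miss [D]
  1 | W B5 → L1 hit [D]
  2 | W B5 → L1 hit [D]
  3 | R B5 → L1 hit [D]
  4 | R B5 → L1 hit [D]
  5 | R B1 → L1 miss wb→B5 [-]
  6 | W B5 → L1 miss [D]
  7 | W B1 → L1 miss wb→B5 [D]
  8 | R B2 → L0 miss [-]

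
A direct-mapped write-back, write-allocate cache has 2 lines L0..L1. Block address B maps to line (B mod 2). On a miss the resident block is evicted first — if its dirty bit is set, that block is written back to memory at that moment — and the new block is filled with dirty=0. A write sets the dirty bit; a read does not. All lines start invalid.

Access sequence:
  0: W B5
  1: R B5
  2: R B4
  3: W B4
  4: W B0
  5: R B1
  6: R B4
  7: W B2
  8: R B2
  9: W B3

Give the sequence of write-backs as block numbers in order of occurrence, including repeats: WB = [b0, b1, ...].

0: W B5 → L1 miss [D]
1: R B5 → L1 hit [D]
2: R B4 → L0 miss [-]
3: W B4 → L0 hit [D]
4: W B0 → L0 miss wb→B4 [D]
5: R B1 → L1 miss wb→B5 [-]
6: R B4 → L0 miss wb→B0 [-]
7: W B2 → L0 miss [D]
8: R B2 → L0 hit [D]
9: W B3 → L1 miss [D]

WB = [4, 5, 0]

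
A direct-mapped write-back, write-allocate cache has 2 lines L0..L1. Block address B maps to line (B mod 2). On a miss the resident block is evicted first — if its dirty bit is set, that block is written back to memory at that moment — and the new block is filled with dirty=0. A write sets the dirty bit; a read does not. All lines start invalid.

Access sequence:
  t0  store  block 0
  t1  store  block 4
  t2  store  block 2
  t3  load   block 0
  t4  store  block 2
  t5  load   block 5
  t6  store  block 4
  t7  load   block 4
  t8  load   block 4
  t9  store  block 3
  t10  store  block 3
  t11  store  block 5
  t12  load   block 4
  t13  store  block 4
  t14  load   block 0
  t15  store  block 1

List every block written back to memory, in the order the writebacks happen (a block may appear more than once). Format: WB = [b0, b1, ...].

WB = [0, 4, 2, 2, 3, 4, 5]

0: W B0 → L0 miss [D]
1: W B4 → L0 miss wb→B0 [D]
2: W B2 → L0 miss wb→B4 [D]
3: R B0 → L0 miss wb→B2 [-]
4: W B2 → L0 miss [D]
5: R B5 → L1 miss [-]
6: W B4 → L0 miss wb→B2 [D]
7: R B4 → L0 hit [D]
8: R B4 → L0 hit [D]
9: W B3 → L1 miss [D]
10: W B3 → L1 hit [D]
11: W B5 → L1 miss wb→B3 [D]
12: R B4 → L0 hit [D]
13: W B4 → L0 hit [D]
14: R B0 → L0 miss wb→B4 [-]
15: W B1 → L1 miss wb→B5 [D]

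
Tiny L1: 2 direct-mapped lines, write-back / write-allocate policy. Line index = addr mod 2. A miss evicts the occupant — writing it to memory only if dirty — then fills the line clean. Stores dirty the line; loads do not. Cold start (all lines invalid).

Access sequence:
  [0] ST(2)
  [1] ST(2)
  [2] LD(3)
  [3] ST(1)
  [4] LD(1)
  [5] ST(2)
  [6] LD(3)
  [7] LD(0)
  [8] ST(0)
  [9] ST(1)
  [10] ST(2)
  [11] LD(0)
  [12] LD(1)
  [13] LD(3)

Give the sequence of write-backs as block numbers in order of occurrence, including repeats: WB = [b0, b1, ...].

WB = [1, 2, 0, 2, 1]

0: W B2 → L0 miss [D]
1: W B2 → L0 hit [D]
2: R B3 → L1 miss [-]
3: W B1 → L1 miss [D]
4: R B1 → L1 hit [D]
5: W B2 → L0 hit [D]
6: R B3 → L1 miss wb→B1 [-]
7: R B0 → L0 miss wb→B2 [-]
8: W B0 → L0 hit [D]
9: W B1 → L1 miss [D]
10: W B2 → L0 miss wb→B0 [D]
11: R B0 → L0 miss wb→B2 [-]
12: R B1 → L1 hit [D]
13: R B3 → L1 miss wb→B1 [-]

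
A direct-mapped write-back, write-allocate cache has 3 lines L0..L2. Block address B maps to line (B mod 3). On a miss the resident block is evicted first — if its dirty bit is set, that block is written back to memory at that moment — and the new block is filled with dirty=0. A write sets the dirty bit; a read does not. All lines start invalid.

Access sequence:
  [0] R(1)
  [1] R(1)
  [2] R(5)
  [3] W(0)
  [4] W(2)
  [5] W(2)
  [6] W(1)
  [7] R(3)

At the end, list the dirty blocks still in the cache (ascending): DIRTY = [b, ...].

DIRTY = [1, 2]

0: R B1 -> L1 miss  d=-]
1: R B1 -> L1 hit  d=-]
2: R B5 -> L2 miss  d=-]
3: W B0 -> L0 miss  d=D]
4: W B2 -> L2 miss  d=D]
5: W B2 -> L2 hit  d=D]
6: W B1 -> L1 hit  d=D]
7: R B3 -> L0 miss wb->B0  d=-]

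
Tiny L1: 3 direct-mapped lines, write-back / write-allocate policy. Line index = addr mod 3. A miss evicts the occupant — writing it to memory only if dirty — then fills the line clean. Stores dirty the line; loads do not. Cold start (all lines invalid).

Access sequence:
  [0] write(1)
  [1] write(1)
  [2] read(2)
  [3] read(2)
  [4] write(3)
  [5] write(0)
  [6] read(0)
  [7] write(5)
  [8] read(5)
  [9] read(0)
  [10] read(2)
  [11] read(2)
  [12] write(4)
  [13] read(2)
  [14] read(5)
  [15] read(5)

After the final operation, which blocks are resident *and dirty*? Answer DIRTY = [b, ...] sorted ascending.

0: W B1 → L1 miss [D]
1: W B1 → L1 hit [D]
2: R B2 → L2 miss [-]
3: R B2 → L2 hit [-]
4: W B3 → L0 miss [D]
5: W B0 → L0 miss wb→B3 [D]
6: R B0 → L0 hit [D]
7: W B5 → L2 miss [D]
8: R B5 → L2 hit [D]
9: R B0 → L0 hit [D]
10: R B2 → L2 miss wb→B5 [-]
11: R B2 → L2 hit [-]
12: W B4 → L1 miss wb→B1 [D]
13: R B2 → L2 hit [-]
14: R B5 → L2 miss [-]
15: R B5 → L2 hit [-]

DIRTY = [0, 4]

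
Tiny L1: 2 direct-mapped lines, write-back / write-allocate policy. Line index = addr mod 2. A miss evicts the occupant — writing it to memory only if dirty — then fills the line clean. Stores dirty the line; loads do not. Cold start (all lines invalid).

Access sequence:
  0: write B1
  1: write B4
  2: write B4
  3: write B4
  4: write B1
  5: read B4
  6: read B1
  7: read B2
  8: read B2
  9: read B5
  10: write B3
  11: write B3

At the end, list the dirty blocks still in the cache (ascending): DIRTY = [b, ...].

0: W B1 → L1 miss [D]
1: W B4 → L0 miss [D]
2: W B4 → L0 hit [D]
3: W B4 → L0 hit [D]
4: W B1 → L1 hit [D]
5: R B4 → L0 hit [D]
6: R B1 → L1 hit [D]
7: R B2 → L0 miss wb→B4 [-]
8: R B2 → L0 hit [-]
9: R B5 → L1 miss wb→B1 [-]
10: W B3 → L1 miss [D]
11: W B3 → L1 hit [D]

DIRTY = [3]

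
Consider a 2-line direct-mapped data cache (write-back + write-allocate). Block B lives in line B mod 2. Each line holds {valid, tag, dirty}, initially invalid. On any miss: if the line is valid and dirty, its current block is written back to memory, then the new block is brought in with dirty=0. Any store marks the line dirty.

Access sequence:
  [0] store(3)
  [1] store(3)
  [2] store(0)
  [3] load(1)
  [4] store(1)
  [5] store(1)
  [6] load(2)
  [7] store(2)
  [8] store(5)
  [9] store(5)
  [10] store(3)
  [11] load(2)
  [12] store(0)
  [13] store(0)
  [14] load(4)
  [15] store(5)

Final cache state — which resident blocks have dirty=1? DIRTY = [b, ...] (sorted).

DIRTY = [5]

0: W B3 -> L1 miss  d=D]
1: W B3 -> L1 hit  d=D]
2: W B0 -> L0 miss  d=D]
3: R B1 -> L1 miss wb->B3  d=-]
4: W B1 -> L1 hit  d=D]
5: W B1 -> L1 hit  d=D]
6: R B2 -> L0 miss wb->B0  d=-]
7: W B2 -> L0 hit  d=D]
8: W B5 -> L1 miss wb->B1  d=D]
9: W B5 -> L1 hit  d=D]
10: W B3 -> L1 miss wb->B5  d=D]
11: R B2 -> L0 hit  d=D]
12: W B0 -> L0 miss wb->B2  d=D]
13: W B0 -> L0 hit  d=D]
14: R B4 -> L0 miss wb->B0  d=-]
15: W B5 -> L1 miss wb->B3  d=D]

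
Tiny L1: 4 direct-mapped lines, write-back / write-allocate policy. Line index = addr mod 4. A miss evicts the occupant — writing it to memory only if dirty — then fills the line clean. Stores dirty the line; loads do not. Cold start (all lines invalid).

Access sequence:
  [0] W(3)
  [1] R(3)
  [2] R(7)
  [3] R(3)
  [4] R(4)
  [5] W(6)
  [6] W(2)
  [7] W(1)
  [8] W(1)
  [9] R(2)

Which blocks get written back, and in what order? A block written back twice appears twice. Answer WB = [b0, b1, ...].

WB = [3, 6]

  0 | W B3 → L3 miss [D]
  1 | R B3 → L3 hit [D]
  2 | R B7 → L3 miss wb→B3 [-]
  3 | R B3 → L3 miss [-]
  4 | R B4 → L0 miss [-]
  5 | W B6 → L2 miss [D]
  6 | W B2 → L2 miss wb→B6 [D]
  7 | W B1 → L1 miss [D]
  8 | W B1 → L1 hit [D]
  9 | R B2 → L2 hit [D]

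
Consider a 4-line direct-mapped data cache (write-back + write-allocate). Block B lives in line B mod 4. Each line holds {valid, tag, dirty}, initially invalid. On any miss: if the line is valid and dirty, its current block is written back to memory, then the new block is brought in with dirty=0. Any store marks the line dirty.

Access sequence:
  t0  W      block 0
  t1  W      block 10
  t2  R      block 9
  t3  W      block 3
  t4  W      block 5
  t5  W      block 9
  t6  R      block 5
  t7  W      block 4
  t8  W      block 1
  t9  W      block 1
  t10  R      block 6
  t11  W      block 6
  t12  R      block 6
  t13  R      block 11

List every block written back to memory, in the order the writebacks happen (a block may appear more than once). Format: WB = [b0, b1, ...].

0: W B0 → L0 miss [D]
1: W B10 → L2 miss [D]
2: R B9 → L1 miss [-]
3: W B3 → L3 miss [D]
4: W B5 → L1 miss [D]
5: W B9 → L1 miss wb→B5 [D]
6: R B5 → L1 miss wb→B9 [-]
7: W B4 → L0 miss wb→B0 [D]
8: W B1 → L1 miss [D]
9: W B1 → L1 hit [D]
10: R B6 → L2 miss wb→B10 [-]
11: W B6 → L2 hit [D]
12: R B6 → L2 hit [D]
13: R B11 → L3 miss wb→B3 [-]

WB = [5, 9, 0, 10, 3]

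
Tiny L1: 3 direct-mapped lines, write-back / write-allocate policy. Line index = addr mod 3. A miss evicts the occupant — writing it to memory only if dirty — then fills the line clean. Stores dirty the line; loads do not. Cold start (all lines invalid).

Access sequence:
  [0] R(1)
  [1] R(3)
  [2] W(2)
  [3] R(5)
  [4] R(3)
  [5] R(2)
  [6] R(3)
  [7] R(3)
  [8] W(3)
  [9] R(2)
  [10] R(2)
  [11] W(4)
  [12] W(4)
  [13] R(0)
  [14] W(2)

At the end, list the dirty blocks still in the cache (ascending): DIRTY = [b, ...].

DIRTY = [2, 4]

  0 | R B1 → L1 miss [-]
  1 | R B3 → L0 miss [-]
  2 | W B2 → L2 miss [D]
  3 | R B5 → L2 miss wb→B2 [-]
  4 | R B3 → L0 hit [-]
  5 | R B2 → L2 miss [-]
  6 | R B3 → L0 hit [-]
  7 | R B3 → L0 hit [-]
  8 | W B3 → L0 hit [D]
  9 | R B2 → L2 hit [-]
  10 | R B2 → L2 hit [-]
  11 | W B4 → L1 miss [D]
  12 | W B4 → L1 hit [D]
  13 | R B0 → L0 miss wb→B3 [-]
  14 | W B2 → L2 hit [D]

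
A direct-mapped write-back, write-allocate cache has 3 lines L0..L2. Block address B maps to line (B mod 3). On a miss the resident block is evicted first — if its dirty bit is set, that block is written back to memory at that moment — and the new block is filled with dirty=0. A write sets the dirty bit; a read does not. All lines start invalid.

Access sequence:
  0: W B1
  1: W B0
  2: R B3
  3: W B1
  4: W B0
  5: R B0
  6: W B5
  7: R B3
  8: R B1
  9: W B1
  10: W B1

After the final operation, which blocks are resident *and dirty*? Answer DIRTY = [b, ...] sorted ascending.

  0 | W B1 → L1 miss [D]
  1 | W B0 → L0 miss [D]
  2 | R B3 → L0 miss wb→B0 [-]
  3 | W B1 → L1 hit [D]
  4 | W B0 → L0 miss [D]
  5 | R B0 → L0 hit [D]
  6 | W B5 → L2 miss [D]
  7 | R B3 → L0 miss wb→B0 [-]
  8 | R B1 → L1 hit [D]
  9 | W B1 → L1 hit [D]
  10 | W B1 → L1 hit [D]

DIRTY = [1, 5]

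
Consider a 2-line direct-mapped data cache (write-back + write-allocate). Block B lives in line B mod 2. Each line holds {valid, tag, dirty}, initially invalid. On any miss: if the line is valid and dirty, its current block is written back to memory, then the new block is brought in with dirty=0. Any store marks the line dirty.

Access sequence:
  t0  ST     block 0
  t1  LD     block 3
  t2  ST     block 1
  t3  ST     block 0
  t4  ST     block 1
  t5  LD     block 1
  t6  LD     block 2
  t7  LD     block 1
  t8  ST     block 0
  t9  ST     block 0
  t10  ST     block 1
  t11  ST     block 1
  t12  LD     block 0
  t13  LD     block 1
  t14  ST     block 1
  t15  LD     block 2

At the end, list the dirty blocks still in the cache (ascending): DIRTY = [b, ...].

DIRTY = [1]

  0 | W B0 → L0 miss [D]
  1 | R B3 → L1 miss [-]
  2 | W B1 → L1 miss [D]
  3 | W B0 → L0 hit [D]
  4 | W B1 → L1 hit [D]
  5 | R B1 → L1 hit [D]
  6 | R B2 → L0 miss wb→B0 [-]
  7 | R B1 → L1 hit [D]
  8 | W B0 → L0 miss [D]
  9 | W B0 → L0 hit [D]
  10 | W B1 → L1 hit [D]
  11 | W B1 → L1 hit [D]
  12 | R B0 → L0 hit [D]
  13 | R B1 → L1 hit [D]
  14 | W B1 → L1 hit [D]
  15 | R B2 → L0 miss wb→B0 [-]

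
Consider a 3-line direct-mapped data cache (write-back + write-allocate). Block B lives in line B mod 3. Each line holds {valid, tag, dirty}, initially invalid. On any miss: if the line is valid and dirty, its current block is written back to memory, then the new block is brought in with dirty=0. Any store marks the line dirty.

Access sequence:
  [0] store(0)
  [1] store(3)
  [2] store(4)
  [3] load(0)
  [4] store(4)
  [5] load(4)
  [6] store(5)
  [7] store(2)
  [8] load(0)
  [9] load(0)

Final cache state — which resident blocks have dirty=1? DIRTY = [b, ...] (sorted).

  0 | W B0 → L0 miss [D]
  1 | W B3 → L0 miss wb→B0 [D]
  2 | W B4 → L1 miss [D]
  3 | R B0 → L0 miss wb→B3 [-]
  4 | W B4 → L1 hit [D]
  5 | R B4 → L1 hit [D]
  6 | W B5 → L2 miss [D]
  7 | W B2 → L2 miss wb→B5 [D]
  8 | R B0 → L0 hit [-]
  9 | R B0 → L0 hit [-]

DIRTY = [2, 4]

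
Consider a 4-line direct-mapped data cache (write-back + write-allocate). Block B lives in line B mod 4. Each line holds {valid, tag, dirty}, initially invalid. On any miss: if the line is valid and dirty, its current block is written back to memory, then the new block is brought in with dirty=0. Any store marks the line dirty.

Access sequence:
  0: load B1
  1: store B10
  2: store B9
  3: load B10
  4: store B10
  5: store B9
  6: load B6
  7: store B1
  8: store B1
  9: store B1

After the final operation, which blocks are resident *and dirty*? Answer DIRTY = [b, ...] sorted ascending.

  0 | R B1 → L1 miss [-]
  1 | W B10 → L2 miss [D]
  2 | W B9 → L1 miss [D]
  3 | R B10 → L2 hit [D]
  4 | W B10 → L2 hit [D]
  5 | W B9 → L1 hit [D]
  6 | R B6 → L2 miss wb→B10 [-]
  7 | W B1 → L1 miss wb→B9 [D]
  8 | W B1 → L1 hit [D]
  9 | W B1 → L1 hit [D]

DIRTY = [1]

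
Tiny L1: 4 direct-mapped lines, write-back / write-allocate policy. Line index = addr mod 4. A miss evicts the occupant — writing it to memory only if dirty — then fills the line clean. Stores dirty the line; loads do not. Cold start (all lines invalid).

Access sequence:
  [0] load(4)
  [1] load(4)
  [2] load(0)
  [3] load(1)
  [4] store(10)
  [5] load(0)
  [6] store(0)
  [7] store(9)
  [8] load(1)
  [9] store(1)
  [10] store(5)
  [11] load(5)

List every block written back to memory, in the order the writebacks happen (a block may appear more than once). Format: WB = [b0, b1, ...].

  0 | R B4 → L0 miss [-]
  1 | R B4 → L0 hit [-]
  2 | R B0 → L0 miss [-]
  3 | R B1 → L1 miss [-]
  4 | W B10 → L2 miss [D]
  5 | R B0 → L0 hit [-]
  6 | W B0 → L0 hit [D]
  7 | W B9 → L1 miss [D]
  8 | R B1 → L1 miss wb→B9 [-]
  9 | W B1 → L1 hit [D]
  10 | W B5 → L1 miss wb→B1 [D]
  11 | R B5 → L1 hit [D]

WB = [9, 1]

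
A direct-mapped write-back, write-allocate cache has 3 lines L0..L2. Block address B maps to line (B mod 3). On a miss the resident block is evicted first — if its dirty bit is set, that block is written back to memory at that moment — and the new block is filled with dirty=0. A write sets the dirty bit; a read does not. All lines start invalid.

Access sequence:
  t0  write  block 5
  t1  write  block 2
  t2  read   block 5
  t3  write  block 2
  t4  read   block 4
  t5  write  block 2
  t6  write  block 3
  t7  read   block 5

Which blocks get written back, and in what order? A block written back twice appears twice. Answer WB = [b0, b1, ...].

WB = [5, 2, 2]

0: W B5 -> L2 miss  d=D]
1: W B2 -> L2 miss wb->B5  d=D]
2: R B5 -> L2 miss wb->B2  d=-]
3: W B2 -> L2 miss  d=D]
4: R B4 -> L1 miss  d=-]
5: W B2 -> L2 hit  d=D]
6: W B3 -> L0 miss  d=D]
7: R B5 -> L2 miss wb->B2  d=-]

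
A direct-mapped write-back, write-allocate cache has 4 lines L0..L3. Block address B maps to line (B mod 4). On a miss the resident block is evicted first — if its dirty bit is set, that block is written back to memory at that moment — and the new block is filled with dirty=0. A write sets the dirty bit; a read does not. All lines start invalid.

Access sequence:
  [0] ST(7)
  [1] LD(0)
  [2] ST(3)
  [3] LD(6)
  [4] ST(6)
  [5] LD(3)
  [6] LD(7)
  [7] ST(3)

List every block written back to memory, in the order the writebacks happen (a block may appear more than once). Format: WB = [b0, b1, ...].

0: W B7 → L3 miss [D]
1: R B0 → L0 miss [-]
2: W B3 → L3 miss wb→B7 [D]
3: R B6 → L2 miss [-]
4: W B6 → L2 hit [D]
5: R B3 → L3 hit [D]
6: R B7 → L3 miss wb→B3 [-]
7: W B3 → L3 miss [D]

WB = [7, 3]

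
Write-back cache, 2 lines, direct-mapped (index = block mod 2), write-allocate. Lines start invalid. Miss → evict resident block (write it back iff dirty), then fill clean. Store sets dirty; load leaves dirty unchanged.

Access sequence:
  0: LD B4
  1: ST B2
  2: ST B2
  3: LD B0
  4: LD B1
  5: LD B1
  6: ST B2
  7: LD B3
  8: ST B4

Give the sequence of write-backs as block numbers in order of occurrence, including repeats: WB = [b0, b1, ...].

WB = [2, 2]

  0 | R B4 → L0 miss [-]
  1 | W B2 → L0 miss [D]
  2 | W B2 → L0 hit [D]
  3 | R B0 → L0 miss wb→B2 [-]
  4 | R B1 → L1 miss [-]
  5 | R B1 → L1 hit [-]
  6 | W B2 → L0 miss [D]
  7 | R B3 → L1 miss [-]
  8 | W B4 → L0 miss wb→B2 [D]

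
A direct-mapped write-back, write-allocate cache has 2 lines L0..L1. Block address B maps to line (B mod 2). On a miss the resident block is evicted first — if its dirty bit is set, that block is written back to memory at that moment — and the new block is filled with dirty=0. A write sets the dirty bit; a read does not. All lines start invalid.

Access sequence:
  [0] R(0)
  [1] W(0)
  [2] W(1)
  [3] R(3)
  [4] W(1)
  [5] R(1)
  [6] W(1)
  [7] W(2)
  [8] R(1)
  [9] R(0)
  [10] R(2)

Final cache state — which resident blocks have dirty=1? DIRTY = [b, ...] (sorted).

  0 | R B0 → L0 miss [-]
  1 | W B0 → L0 hit [D]
  2 | W B1 → L1 miss [D]
  3 | R B3 → L1 miss wb→B1 [-]
  4 | W B1 → L1 miss [D]
  5 | R B1 → L1 hit [D]
  6 | W B1 → L1 hit [D]
  7 | W B2 → L0 miss wb→B0 [D]
  8 | R B1 → L1 hit [D]
  9 | R B0 → L0 miss wb→B2 [-]
  10 | R B2 → L0 miss [-]

DIRTY = [1]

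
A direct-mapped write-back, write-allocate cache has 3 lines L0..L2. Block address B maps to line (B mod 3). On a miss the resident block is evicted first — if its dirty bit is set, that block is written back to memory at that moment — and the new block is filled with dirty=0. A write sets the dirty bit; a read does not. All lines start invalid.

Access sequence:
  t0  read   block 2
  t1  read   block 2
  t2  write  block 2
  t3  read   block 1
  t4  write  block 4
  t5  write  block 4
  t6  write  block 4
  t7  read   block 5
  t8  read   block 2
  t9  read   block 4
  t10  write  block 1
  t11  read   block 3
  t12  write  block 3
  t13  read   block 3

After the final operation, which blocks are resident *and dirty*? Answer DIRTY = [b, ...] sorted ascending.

DIRTY = [1, 3]

0: R B2 → L2 miss [-]
1: R B2 → L2 hit [-]
2: W B2 → L2 hit [D]
3: R B1 → L1 miss [-]
4: W B4 → L1 miss [D]
5: W B4 → L1 hit [D]
6: W B4 → L1 hit [D]
7: R B5 → L2 miss wb→B2 [-]
8: R B2 → L2 miss [-]
9: R B4 → L1 hit [D]
10: W B1 → L1 miss wb→B4 [D]
11: R B3 → L0 miss [-]
12: W B3 → L0 hit [D]
13: R B3 → L0 hit [D]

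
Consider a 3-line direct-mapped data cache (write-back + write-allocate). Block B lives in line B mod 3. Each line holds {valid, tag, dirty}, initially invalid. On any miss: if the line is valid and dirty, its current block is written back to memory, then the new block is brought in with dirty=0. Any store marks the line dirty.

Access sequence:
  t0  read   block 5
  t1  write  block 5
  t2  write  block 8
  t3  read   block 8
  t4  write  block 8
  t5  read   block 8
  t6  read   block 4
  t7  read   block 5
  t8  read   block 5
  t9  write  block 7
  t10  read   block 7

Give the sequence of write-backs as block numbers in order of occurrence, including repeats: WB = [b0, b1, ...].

WB = [5, 8]

0: R B5 → L2 miss [-]
1: W B5 → L2 hit [D]
2: W B8 → L2 miss wb→B5 [D]
3: R B8 → L2 hit [D]
4: W B8 → L2 hit [D]
5: R B8 → L2 hit [D]
6: R B4 → L1 miss [-]
7: R B5 → L2 miss wb→B8 [-]
8: R B5 → L2 hit [-]
9: W B7 → L1 miss [D]
10: R B7 → L1 hit [D]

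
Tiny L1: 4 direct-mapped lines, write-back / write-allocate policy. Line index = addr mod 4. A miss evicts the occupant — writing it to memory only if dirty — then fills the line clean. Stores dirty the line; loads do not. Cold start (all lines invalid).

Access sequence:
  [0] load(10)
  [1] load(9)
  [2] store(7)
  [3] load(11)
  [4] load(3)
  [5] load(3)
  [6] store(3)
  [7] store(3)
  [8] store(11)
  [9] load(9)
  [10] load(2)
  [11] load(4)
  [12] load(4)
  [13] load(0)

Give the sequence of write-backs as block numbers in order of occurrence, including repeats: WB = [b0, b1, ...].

WB = [7, 3]

0: R B10 → L2 miss [-]
1: R B9 → L1 miss [-]
2: W B7 → L3 miss [D]
3: R B11 → L3 miss wb→B7 [-]
4: R B3 → L3 miss [-]
5: R B3 → L3 hit [-]
6: W B3 → L3 hit [D]
7: W B3 → L3 hit [D]
8: W B11 → L3 miss wb→B3 [D]
9: R B9 → L1 hit [-]
10: R B2 → L2 miss [-]
11: R B4 → L0 miss [-]
12: R B4 → L0 hit [-]
13: R B0 → L0 miss [-]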